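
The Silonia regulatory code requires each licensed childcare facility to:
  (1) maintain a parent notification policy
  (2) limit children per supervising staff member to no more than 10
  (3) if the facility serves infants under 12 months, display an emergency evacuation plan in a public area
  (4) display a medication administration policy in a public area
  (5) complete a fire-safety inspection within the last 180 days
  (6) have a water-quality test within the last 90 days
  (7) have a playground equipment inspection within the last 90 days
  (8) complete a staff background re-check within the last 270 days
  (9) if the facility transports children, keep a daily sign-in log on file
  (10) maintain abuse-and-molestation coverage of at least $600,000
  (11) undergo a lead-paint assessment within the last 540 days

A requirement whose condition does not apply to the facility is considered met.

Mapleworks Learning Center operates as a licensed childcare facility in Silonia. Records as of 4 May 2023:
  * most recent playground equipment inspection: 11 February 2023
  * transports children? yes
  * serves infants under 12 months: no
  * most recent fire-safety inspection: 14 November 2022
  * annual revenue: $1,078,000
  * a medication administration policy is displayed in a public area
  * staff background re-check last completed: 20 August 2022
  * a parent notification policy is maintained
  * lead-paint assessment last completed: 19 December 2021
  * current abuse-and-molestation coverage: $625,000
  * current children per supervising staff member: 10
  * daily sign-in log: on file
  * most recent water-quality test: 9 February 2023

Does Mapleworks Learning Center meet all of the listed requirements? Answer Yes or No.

Yes

1. parent notification policy present → met
2. children per supervising staff member 10 ≤ 10 → met
3. condition 'serves infants under 12 months' does not hold → requirement n/a → met
4. medication administration policy present → met
5. fire-safety inspection 171 days ago vs limit 180 → met
6. water-quality test 84 days ago vs limit 90 → met
7. playground equipment inspection 82 days ago vs limit 90 → met
8. staff background re-check 257 days ago vs limit 270 → met
9. condition 'transports children' holds; daily sign-in log present → met
10. abuse-and-molestation coverage $625,000 ≥ $600,000 → met
11. lead-paint assessment 501 days ago vs limit 540 → met
All met.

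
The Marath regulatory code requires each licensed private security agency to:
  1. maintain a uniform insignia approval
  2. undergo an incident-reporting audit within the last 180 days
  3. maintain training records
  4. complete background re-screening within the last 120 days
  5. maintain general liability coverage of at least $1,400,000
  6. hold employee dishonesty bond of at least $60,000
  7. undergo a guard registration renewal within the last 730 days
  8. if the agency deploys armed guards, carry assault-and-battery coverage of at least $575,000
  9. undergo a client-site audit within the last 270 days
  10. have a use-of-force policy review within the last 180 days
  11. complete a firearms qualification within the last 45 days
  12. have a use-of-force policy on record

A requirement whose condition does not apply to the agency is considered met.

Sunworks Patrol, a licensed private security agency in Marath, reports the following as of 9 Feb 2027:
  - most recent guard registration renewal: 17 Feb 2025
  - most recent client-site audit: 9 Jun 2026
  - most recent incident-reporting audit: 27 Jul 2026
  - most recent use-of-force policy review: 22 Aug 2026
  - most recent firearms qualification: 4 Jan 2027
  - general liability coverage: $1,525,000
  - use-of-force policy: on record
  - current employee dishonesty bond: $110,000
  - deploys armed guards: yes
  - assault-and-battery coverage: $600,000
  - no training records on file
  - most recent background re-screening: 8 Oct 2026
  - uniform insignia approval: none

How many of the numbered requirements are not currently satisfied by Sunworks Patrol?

1. uniform insignia approval absent → not met
2. incident-reporting audit 197 days ago vs limit 180 → not met
3. training records absent → not met
4. background re-screening 124 days ago vs limit 120 → not met
5. general liability coverage $1,525,000 ≥ $1,400,000 → met
6. employee dishonesty bond $110,000 ≥ $60,000 → met
7. guard registration renewal 722 days ago vs limit 730 → met
8. condition 'deploys armed guards' holds; assault-and-battery coverage $600,000 ≥ $575,000 → met
9. client-site audit 245 days ago vs limit 270 → met
10. use-of-force policy review 171 days ago vs limit 180 → met
11. firearms qualification 36 days ago vs limit 45 → met
12. use-of-force policy present → met
Not met: 4 of 12

4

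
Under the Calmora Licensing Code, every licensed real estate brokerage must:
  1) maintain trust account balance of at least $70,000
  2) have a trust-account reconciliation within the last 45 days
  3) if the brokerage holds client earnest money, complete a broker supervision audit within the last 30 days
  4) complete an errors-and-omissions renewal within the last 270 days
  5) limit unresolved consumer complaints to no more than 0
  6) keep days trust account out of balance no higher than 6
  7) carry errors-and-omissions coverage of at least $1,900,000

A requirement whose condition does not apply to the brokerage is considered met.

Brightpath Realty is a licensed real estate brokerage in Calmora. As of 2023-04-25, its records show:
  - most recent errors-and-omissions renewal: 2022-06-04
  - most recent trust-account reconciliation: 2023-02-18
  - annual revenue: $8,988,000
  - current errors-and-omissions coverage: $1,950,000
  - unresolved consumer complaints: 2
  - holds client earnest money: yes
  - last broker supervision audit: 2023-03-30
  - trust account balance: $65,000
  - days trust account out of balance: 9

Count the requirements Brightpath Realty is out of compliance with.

1. trust account balance $65,000 < $70,000 → not met
2. trust-account reconciliation 66 days ago vs limit 45 → not met
3. condition 'holds client earnest money' holds; broker supervision audit 26 days ago vs limit 30 → met
4. errors-and-omissions renewal 325 days ago vs limit 270 → not met
5. unresolved consumer complaints 2 > 0 → not met
6. days trust account out of balance 9 > 6 → not met
7. errors-and-omissions coverage $1,950,000 ≥ $1,900,000 → met
Not met: 5 of 7

5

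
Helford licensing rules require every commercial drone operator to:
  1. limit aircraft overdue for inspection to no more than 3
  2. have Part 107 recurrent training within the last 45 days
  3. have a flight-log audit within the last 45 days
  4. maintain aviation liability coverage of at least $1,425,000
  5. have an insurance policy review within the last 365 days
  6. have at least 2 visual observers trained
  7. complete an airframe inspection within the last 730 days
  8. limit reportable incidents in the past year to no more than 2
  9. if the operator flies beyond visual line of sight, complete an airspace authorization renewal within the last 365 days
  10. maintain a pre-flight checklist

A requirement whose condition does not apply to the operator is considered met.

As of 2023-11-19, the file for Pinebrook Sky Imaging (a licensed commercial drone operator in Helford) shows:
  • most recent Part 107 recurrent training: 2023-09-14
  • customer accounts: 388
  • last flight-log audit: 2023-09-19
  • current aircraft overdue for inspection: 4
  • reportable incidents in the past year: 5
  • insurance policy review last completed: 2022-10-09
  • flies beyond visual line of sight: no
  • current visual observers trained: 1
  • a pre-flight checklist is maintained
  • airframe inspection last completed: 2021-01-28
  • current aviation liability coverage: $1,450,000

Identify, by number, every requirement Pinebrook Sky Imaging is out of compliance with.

1, 2, 3, 5, 6, 7, 8

1. aircraft overdue for inspection 4 > 3 → not met
2. Part 107 recurrent training 66 days ago vs limit 45 → not met
3. flight-log audit 61 days ago vs limit 45 → not met
4. aviation liability coverage $1,450,000 ≥ $1,425,000 → met
5. insurance policy review 406 days ago vs limit 365 → not met
6. visual observers trained 1 < 2 → not met
7. airframe inspection 1025 days ago vs limit 730 → not met
8. reportable incidents in the past year 5 > 2 → not met
9. condition 'flies beyond visual line of sight' does not hold → requirement n/a → met
10. pre-flight checklist present → met
Not met: 1, 2, 3, 5, 6, 7, 8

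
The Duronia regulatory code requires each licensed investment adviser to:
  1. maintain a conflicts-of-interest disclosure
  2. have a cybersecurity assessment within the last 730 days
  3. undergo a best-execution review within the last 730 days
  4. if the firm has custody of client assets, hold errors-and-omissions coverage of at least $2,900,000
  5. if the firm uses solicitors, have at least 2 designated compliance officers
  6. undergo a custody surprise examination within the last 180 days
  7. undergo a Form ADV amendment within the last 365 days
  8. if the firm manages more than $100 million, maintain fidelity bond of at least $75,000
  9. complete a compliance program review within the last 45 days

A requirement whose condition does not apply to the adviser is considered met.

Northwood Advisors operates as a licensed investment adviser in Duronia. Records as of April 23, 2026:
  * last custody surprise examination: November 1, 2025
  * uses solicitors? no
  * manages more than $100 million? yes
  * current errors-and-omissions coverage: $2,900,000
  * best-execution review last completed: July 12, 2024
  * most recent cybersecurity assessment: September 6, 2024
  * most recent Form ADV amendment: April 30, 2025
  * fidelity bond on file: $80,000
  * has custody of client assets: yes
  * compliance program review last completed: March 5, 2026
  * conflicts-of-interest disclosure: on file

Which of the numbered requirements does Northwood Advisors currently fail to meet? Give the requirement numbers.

9

1. conflicts-of-interest disclosure present → met
2. cybersecurity assessment 594 days ago vs limit 730 → met
3. best-execution review 650 days ago vs limit 730 → met
4. condition 'has custody of client assets' holds; errors-and-omissions coverage $2,900,000 ≥ $2,900,000 → met
5. condition 'uses solicitors' does not hold → requirement n/a → met
6. custody surprise examination 173 days ago vs limit 180 → met
7. Form ADV amendment 358 days ago vs limit 365 → met
8. condition 'manages more than $100 million' holds; fidelity bond $80,000 ≥ $75,000 → met
9. compliance program review 49 days ago vs limit 45 → not met
Not met: 9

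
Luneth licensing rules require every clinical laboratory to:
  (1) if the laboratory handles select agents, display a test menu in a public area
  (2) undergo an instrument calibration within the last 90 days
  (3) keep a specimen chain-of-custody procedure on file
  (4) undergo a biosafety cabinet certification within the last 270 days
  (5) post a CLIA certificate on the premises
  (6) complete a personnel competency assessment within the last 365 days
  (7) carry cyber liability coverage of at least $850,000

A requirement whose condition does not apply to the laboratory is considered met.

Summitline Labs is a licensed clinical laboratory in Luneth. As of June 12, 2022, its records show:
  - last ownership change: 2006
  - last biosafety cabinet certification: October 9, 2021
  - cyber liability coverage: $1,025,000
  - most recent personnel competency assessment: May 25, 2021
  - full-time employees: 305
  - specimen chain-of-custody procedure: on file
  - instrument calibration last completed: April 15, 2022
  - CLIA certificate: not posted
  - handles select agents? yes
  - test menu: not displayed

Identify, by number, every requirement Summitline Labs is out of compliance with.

1, 5, 6

1. condition 'handles select agents' holds; test menu absent → not met
2. instrument calibration 58 days ago vs limit 90 → met
3. specimen chain-of-custody procedure present → met
4. biosafety cabinet certification 246 days ago vs limit 270 → met
5. CLIA certificate absent → not met
6. personnel competency assessment 383 days ago vs limit 365 → not met
7. cyber liability coverage $1,025,000 ≥ $850,000 → met
Not met: 1, 5, 6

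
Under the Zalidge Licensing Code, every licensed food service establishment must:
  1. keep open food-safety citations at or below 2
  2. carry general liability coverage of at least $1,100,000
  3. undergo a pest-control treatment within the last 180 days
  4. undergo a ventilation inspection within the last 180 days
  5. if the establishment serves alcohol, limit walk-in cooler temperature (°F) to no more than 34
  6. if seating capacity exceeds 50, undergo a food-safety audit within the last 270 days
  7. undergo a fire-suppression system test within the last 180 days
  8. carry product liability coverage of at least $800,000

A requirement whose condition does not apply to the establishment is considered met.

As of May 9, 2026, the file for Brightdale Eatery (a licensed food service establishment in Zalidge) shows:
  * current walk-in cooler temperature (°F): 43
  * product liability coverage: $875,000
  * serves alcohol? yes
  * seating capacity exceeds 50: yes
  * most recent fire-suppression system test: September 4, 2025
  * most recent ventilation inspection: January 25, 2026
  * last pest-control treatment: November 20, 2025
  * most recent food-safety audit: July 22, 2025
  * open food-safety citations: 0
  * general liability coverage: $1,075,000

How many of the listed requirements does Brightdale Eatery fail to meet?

4

1. open food-safety citations 0 ≤ 2 → met
2. general liability coverage $1,075,000 < $1,100,000 → not met
3. pest-control treatment 170 days ago vs limit 180 → met
4. ventilation inspection 104 days ago vs limit 180 → met
5. condition 'serves alcohol' holds; walk-in cooler temperature (°F) 43 > 34 → not met
6. condition 'seating capacity exceeds 50' holds; food-safety audit 291 days ago vs limit 270 → not met
7. fire-suppression system test 247 days ago vs limit 180 → not met
8. product liability coverage $875,000 ≥ $800,000 → met
Not met: 4 of 8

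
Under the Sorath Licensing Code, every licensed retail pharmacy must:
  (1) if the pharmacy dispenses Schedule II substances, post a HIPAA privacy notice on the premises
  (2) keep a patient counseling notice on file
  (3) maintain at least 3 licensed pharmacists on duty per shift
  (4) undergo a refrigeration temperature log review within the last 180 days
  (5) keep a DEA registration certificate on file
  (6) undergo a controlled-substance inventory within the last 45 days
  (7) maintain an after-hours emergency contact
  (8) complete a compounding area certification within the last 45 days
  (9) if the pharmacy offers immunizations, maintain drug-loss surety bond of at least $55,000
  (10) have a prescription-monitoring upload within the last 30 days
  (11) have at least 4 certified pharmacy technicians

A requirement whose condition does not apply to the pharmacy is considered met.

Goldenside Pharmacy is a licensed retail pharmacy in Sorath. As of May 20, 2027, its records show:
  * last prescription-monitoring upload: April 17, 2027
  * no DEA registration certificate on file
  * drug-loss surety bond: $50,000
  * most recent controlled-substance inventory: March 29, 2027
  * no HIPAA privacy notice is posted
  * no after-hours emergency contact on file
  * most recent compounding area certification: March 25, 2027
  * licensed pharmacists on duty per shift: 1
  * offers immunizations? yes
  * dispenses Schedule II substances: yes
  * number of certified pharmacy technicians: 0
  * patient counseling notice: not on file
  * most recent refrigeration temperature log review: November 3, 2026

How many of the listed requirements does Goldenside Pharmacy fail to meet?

1. condition 'dispenses Schedule II substances' holds; HIPAA privacy notice absent → not met
2. patient counseling notice absent → not met
3. licensed pharmacists on duty per shift 1 < 3 → not met
4. refrigeration temperature log review 198 days ago vs limit 180 → not met
5. DEA registration certificate absent → not met
6. controlled-substance inventory 52 days ago vs limit 45 → not met
7. after-hours emergency contact absent → not met
8. compounding area certification 56 days ago vs limit 45 → not met
9. condition 'offers immunizations' holds; drug-loss surety bond $50,000 < $55,000 → not met
10. prescription-monitoring upload 33 days ago vs limit 30 → not met
11. certified pharmacy technicians 0 < 4 → not met
Not met: 11 of 11

11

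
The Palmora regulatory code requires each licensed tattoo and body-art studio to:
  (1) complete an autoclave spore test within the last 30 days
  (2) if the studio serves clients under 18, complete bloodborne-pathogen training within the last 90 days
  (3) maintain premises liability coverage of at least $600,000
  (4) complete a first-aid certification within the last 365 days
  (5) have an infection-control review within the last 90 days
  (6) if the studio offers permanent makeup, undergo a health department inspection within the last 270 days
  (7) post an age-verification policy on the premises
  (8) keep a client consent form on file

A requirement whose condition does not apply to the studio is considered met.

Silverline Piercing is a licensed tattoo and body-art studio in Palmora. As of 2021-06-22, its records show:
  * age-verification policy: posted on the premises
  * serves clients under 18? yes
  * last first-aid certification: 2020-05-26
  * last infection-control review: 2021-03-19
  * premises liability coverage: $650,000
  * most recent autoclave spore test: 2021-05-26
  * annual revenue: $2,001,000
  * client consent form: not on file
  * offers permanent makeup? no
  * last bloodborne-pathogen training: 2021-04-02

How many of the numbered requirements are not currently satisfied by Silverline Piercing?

1. autoclave spore test 27 days ago vs limit 30 → met
2. condition 'serves clients under 18' holds; bloodborne-pathogen training 81 days ago vs limit 90 → met
3. premises liability coverage $650,000 ≥ $600,000 → met
4. first-aid certification 392 days ago vs limit 365 → not met
5. infection-control review 95 days ago vs limit 90 → not met
6. condition 'offers permanent makeup' does not hold → requirement n/a → met
7. age-verification policy present → met
8. client consent form absent → not met
Not met: 3 of 8

3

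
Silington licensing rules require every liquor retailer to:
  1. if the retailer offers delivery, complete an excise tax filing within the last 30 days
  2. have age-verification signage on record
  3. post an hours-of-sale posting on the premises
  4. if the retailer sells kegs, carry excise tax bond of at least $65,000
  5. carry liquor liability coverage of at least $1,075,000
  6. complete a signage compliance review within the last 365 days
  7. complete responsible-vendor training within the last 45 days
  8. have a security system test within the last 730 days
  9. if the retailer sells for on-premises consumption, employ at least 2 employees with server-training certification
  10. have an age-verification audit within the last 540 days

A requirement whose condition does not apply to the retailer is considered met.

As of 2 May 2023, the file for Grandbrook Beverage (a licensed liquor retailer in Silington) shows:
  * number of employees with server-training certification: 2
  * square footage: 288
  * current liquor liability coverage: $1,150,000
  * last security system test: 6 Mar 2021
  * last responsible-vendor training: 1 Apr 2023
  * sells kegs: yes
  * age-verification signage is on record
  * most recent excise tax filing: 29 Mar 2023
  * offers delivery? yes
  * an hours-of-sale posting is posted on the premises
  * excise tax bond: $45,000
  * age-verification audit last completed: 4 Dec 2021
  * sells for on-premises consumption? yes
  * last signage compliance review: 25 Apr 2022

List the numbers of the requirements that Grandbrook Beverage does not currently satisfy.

1. condition 'offers delivery' holds; excise tax filing 34 days ago vs limit 30 → not met
2. age-verification signage present → met
3. hours-of-sale posting present → met
4. condition 'sells kegs' holds; excise tax bond $45,000 < $65,000 → not met
5. liquor liability coverage $1,150,000 ≥ $1,075,000 → met
6. signage compliance review 372 days ago vs limit 365 → not met
7. responsible-vendor training 31 days ago vs limit 45 → met
8. security system test 787 days ago vs limit 730 → not met
9. condition 'sells for on-premises consumption' holds; employees with server-training certification 2 ≥ 2 → met
10. age-verification audit 514 days ago vs limit 540 → met
Not met: 1, 4, 6, 8

1, 4, 6, 8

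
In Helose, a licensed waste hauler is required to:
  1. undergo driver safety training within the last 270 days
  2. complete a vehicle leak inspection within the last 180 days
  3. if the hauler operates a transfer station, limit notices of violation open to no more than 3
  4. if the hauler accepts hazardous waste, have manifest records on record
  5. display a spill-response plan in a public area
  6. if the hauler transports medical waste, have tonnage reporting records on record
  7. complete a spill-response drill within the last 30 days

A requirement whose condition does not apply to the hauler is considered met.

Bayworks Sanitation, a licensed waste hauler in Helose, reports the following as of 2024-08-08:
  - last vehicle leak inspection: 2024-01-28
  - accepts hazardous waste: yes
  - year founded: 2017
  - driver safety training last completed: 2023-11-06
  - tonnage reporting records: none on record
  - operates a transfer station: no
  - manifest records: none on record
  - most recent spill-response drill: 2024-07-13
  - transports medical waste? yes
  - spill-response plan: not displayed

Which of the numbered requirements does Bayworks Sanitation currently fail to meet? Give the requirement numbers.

1. driver safety training 276 days ago vs limit 270 → not met
2. vehicle leak inspection 193 days ago vs limit 180 → not met
3. condition 'operates a transfer station' does not hold → requirement n/a → met
4. condition 'accepts hazardous waste' holds; manifest records absent → not met
5. spill-response plan absent → not met
6. condition 'transports medical waste' holds; tonnage reporting records absent → not met
7. spill-response drill 26 days ago vs limit 30 → met
Not met: 1, 2, 4, 5, 6

1, 2, 4, 5, 6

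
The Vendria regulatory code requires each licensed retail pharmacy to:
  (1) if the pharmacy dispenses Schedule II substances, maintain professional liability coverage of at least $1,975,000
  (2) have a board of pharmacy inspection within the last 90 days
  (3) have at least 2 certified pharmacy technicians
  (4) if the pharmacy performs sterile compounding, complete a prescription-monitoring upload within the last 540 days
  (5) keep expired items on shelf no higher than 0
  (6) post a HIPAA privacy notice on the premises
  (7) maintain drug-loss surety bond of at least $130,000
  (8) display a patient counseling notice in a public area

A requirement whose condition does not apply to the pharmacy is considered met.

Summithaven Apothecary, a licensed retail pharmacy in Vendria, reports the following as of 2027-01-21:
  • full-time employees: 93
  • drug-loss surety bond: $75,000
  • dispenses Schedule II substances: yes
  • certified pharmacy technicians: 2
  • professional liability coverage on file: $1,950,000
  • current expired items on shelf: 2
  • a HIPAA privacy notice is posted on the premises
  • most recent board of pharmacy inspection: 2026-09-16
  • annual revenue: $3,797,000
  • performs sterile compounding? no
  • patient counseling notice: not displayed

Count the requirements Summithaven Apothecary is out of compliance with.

1. condition 'dispenses Schedule II substances' holds; professional liability coverage $1,950,000 < $1,975,000 → not met
2. board of pharmacy inspection 127 days ago vs limit 90 → not met
3. certified pharmacy technicians 2 ≥ 2 → met
4. condition 'performs sterile compounding' does not hold → requirement n/a → met
5. expired items on shelf 2 > 0 → not met
6. HIPAA privacy notice present → met
7. drug-loss surety bond $75,000 < $130,000 → not met
8. patient counseling notice absent → not met
Not met: 5 of 8

5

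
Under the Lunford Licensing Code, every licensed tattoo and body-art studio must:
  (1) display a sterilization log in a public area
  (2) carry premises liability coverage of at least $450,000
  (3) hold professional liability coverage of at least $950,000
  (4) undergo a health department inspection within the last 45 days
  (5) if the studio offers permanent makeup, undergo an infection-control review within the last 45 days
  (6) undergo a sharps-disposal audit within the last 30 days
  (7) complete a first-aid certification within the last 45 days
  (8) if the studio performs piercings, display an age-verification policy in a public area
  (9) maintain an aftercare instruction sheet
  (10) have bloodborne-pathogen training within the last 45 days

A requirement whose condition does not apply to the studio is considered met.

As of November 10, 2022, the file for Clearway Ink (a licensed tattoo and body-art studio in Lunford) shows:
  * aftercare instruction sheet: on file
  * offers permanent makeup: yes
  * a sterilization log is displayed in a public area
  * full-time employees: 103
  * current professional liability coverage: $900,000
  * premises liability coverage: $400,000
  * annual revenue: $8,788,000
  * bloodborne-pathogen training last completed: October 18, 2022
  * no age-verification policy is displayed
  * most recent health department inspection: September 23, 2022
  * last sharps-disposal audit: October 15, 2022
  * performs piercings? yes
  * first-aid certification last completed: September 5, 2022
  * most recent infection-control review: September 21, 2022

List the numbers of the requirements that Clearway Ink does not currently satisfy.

2, 3, 4, 5, 7, 8

1. sterilization log present → met
2. premises liability coverage $400,000 < $450,000 → not met
3. professional liability coverage $900,000 < $950,000 → not met
4. health department inspection 48 days ago vs limit 45 → not met
5. condition 'offers permanent makeup' holds; infection-control review 50 days ago vs limit 45 → not met
6. sharps-disposal audit 26 days ago vs limit 30 → met
7. first-aid certification 66 days ago vs limit 45 → not met
8. condition 'performs piercings' holds; age-verification policy absent → not met
9. aftercare instruction sheet present → met
10. bloodborne-pathogen training 23 days ago vs limit 45 → met
Not met: 2, 3, 4, 5, 7, 8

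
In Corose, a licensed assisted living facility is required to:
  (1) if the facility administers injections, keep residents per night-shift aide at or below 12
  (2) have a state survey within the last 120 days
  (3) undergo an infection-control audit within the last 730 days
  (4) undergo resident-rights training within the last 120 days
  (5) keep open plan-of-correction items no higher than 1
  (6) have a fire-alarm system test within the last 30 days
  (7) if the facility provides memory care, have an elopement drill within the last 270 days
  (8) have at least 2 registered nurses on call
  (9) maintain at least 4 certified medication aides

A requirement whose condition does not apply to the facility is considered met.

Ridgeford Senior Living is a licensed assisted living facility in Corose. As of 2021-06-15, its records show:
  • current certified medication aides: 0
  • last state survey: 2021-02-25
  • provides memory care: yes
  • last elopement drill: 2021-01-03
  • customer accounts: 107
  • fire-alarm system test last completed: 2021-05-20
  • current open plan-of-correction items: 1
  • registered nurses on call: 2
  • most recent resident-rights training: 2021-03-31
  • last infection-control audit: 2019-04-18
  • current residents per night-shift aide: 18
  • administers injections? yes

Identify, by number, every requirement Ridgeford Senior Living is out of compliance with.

1, 3, 9

1. condition 'administers injections' holds; residents per night-shift aide 18 > 12 → not met
2. state survey 110 days ago vs limit 120 → met
3. infection-control audit 789 days ago vs limit 730 → not met
4. resident-rights training 76 days ago vs limit 120 → met
5. open plan-of-correction items 1 ≤ 1 → met
6. fire-alarm system test 26 days ago vs limit 30 → met
7. condition 'provides memory care' holds; elopement drill 163 days ago vs limit 270 → met
8. registered nurses on call 2 ≥ 2 → met
9. certified medication aides 0 < 4 → not met
Not met: 1, 3, 9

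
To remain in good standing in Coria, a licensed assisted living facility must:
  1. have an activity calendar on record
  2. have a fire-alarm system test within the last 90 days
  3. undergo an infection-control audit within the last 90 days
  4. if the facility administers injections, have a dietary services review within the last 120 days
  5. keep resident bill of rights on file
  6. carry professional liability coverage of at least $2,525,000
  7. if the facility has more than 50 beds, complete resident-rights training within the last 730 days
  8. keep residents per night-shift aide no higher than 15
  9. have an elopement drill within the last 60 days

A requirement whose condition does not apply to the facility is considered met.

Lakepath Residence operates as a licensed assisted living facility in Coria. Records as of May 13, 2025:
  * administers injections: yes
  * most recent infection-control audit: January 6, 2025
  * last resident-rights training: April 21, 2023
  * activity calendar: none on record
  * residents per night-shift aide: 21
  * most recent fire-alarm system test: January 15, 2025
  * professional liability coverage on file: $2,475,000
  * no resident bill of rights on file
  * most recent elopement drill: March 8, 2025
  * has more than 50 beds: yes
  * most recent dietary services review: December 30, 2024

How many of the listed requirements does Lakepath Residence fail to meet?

1. activity calendar absent → not met
2. fire-alarm system test 118 days ago vs limit 90 → not met
3. infection-control audit 127 days ago vs limit 90 → not met
4. condition 'administers injections' holds; dietary services review 134 days ago vs limit 120 → not met
5. resident bill of rights absent → not met
6. professional liability coverage $2,475,000 < $2,525,000 → not met
7. condition 'has more than 50 beds' holds; resident-rights training 753 days ago vs limit 730 → not met
8. residents per night-shift aide 21 > 15 → not met
9. elopement drill 66 days ago vs limit 60 → not met
Not met: 9 of 9

9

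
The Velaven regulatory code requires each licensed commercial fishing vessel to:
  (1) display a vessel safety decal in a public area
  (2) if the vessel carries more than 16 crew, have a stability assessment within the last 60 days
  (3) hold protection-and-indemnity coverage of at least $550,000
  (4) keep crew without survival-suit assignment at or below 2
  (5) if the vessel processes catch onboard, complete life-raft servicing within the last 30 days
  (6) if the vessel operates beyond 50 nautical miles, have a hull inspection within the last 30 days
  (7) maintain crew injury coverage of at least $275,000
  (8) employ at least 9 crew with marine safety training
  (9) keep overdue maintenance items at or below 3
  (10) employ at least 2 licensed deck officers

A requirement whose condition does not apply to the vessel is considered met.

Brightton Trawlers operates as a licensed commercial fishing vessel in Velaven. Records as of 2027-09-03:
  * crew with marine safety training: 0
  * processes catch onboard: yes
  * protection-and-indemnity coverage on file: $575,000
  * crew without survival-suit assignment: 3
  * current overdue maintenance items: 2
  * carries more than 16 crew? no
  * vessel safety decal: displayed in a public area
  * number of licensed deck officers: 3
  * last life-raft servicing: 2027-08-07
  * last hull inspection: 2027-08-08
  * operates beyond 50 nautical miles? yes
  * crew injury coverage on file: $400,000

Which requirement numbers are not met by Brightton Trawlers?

4, 8

1. vessel safety decal present → met
2. condition 'carries more than 16 crew' does not hold → requirement n/a → met
3. protection-and-indemnity coverage $575,000 ≥ $550,000 → met
4. crew without survival-suit assignment 3 > 2 → not met
5. condition 'processes catch onboard' holds; life-raft servicing 27 days ago vs limit 30 → met
6. condition 'operates beyond 50 nautical miles' holds; hull inspection 26 days ago vs limit 30 → met
7. crew injury coverage $400,000 ≥ $275,000 → met
8. crew with marine safety training 0 < 9 → not met
9. overdue maintenance items 2 ≤ 3 → met
10. licensed deck officers 3 ≥ 2 → met
Not met: 4, 8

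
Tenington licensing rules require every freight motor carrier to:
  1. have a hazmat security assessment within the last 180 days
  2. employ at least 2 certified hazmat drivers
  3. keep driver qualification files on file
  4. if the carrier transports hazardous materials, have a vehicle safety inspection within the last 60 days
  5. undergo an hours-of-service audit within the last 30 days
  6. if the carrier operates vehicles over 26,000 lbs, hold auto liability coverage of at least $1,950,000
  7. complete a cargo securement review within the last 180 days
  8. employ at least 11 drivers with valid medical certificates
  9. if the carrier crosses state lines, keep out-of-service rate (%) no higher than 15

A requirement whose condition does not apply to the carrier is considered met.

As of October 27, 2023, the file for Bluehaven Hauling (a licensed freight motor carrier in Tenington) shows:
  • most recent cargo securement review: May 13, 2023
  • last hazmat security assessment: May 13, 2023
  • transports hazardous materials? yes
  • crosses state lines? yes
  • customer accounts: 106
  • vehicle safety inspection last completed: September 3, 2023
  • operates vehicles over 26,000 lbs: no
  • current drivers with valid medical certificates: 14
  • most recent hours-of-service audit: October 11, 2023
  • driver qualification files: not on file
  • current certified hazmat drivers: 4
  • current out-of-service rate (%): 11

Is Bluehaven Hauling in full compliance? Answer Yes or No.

No

1. hazmat security assessment 167 days ago vs limit 180 → met
2. certified hazmat drivers 4 ≥ 2 → met
3. driver qualification files absent → not met
4. condition 'transports hazardous materials' holds; vehicle safety inspection 54 days ago vs limit 60 → met
5. hours-of-service audit 16 days ago vs limit 30 → met
6. condition 'operates vehicles over 26,000 lbs' does not hold → requirement n/a → met
7. cargo securement review 167 days ago vs limit 180 → met
8. drivers with valid medical certificates 14 ≥ 11 → met
9. condition 'crosses state lines' holds; out-of-service rate (%) 11 ≤ 15 → met
Not met: 3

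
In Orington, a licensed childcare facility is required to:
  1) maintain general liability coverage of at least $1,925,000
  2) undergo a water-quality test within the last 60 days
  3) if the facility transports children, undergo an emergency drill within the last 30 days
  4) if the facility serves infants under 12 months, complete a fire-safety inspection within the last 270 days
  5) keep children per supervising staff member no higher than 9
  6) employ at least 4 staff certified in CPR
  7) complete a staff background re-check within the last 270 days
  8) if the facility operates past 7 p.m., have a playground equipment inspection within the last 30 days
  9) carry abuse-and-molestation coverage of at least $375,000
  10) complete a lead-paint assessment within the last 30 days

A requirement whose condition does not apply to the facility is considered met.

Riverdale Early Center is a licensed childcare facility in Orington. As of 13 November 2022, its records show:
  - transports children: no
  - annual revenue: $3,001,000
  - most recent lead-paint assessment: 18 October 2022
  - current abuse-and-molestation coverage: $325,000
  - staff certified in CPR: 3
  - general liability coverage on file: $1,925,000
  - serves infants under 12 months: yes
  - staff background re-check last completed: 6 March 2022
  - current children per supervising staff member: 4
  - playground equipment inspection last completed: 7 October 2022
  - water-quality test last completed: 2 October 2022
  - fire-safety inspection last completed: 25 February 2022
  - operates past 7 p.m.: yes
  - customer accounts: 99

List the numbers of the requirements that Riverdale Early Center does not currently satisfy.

1. general liability coverage $1,925,000 ≥ $1,925,000 → met
2. water-quality test 42 days ago vs limit 60 → met
3. condition 'transports children' does not hold → requirement n/a → met
4. condition 'serves infants under 12 months' holds; fire-safety inspection 261 days ago vs limit 270 → met
5. children per supervising staff member 4 ≤ 9 → met
6. staff certified in CPR 3 < 4 → not met
7. staff background re-check 252 days ago vs limit 270 → met
8. condition 'operates past 7 p.m.' holds; playground equipment inspection 37 days ago vs limit 30 → not met
9. abuse-and-molestation coverage $325,000 < $375,000 → not met
10. lead-paint assessment 26 days ago vs limit 30 → met
Not met: 6, 8, 9

6, 8, 9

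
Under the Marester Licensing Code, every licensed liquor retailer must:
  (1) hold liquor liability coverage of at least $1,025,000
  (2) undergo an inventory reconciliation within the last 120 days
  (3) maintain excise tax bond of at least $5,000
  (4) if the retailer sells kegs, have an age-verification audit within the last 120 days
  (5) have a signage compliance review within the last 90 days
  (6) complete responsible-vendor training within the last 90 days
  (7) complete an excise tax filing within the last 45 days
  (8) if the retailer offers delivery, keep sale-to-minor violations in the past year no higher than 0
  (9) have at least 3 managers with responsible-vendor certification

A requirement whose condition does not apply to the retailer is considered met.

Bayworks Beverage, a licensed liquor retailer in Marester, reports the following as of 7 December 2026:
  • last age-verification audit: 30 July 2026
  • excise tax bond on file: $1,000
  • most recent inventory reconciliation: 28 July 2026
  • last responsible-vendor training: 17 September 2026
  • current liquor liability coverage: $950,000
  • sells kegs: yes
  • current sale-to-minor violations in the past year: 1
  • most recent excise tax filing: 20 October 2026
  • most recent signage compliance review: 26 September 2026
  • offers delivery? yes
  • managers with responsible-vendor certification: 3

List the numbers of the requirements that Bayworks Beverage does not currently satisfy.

1, 2, 3, 4, 7, 8

1. liquor liability coverage $950,000 < $1,025,000 → not met
2. inventory reconciliation 132 days ago vs limit 120 → not met
3. excise tax bond $1,000 < $5,000 → not met
4. condition 'sells kegs' holds; age-verification audit 130 days ago vs limit 120 → not met
5. signage compliance review 72 days ago vs limit 90 → met
6. responsible-vendor training 81 days ago vs limit 90 → met
7. excise tax filing 48 days ago vs limit 45 → not met
8. condition 'offers delivery' holds; sale-to-minor violations in the past year 1 > 0 → not met
9. managers with responsible-vendor certification 3 ≥ 3 → met
Not met: 1, 2, 3, 4, 7, 8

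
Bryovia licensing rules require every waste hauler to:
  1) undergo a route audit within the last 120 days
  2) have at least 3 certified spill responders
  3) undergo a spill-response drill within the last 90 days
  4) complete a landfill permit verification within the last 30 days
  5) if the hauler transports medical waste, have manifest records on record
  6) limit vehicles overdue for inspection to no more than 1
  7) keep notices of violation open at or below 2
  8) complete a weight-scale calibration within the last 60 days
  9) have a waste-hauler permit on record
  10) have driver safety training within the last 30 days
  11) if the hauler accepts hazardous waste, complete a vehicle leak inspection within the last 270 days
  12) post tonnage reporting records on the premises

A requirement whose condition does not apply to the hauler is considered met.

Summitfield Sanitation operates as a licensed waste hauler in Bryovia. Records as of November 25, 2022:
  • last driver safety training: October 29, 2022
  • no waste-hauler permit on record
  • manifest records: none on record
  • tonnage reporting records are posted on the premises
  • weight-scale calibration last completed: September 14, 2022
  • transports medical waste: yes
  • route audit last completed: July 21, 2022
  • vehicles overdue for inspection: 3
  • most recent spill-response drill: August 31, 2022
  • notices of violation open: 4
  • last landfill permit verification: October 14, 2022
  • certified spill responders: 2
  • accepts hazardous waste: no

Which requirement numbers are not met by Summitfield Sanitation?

1. route audit 127 days ago vs limit 120 → not met
2. certified spill responders 2 < 3 → not met
3. spill-response drill 86 days ago vs limit 90 → met
4. landfill permit verification 42 days ago vs limit 30 → not met
5. condition 'transports medical waste' holds; manifest records absent → not met
6. vehicles overdue for inspection 3 > 1 → not met
7. notices of violation open 4 > 2 → not met
8. weight-scale calibration 72 days ago vs limit 60 → not met
9. waste-hauler permit absent → not met
10. driver safety training 27 days ago vs limit 30 → met
11. condition 'accepts hazardous waste' does not hold → requirement n/a → met
12. tonnage reporting records present → met
Not met: 1, 2, 4, 5, 6, 7, 8, 9

1, 2, 4, 5, 6, 7, 8, 9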